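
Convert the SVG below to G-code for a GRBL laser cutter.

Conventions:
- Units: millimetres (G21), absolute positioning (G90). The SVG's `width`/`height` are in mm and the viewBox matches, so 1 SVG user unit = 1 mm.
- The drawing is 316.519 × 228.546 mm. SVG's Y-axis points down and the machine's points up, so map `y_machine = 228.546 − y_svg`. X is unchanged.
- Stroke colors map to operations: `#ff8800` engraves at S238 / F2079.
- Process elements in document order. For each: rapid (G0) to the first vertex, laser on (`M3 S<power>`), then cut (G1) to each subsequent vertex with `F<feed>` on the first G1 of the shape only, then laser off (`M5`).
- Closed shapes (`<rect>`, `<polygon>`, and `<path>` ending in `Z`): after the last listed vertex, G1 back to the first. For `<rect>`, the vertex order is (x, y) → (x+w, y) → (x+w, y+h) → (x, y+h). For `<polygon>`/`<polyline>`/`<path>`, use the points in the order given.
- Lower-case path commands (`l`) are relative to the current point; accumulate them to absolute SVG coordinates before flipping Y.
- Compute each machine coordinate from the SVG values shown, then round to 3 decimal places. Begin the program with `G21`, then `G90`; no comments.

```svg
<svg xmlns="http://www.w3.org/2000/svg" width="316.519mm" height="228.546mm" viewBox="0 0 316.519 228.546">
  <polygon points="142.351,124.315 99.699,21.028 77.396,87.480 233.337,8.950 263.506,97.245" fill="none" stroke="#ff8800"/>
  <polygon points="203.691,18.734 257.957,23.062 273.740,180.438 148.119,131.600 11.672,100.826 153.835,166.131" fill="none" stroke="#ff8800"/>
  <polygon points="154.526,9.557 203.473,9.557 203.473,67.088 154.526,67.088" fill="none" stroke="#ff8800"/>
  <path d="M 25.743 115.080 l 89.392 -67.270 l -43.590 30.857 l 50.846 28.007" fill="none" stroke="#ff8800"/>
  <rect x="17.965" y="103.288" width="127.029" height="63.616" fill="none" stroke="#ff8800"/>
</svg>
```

G21
G90
G0 X142.351 Y104.231
M3 S238
G1 X99.699 Y207.518 F2079
G1 X77.396 Y141.066
G1 X233.337 Y219.596
G1 X263.506 Y131.301
G1 X142.351 Y104.231
M5
G0 X203.691 Y209.812
M3 S238
G1 X257.957 Y205.484 F2079
G1 X273.740 Y48.108
G1 X148.119 Y96.946
G1 X11.672 Y127.720
G1 X153.835 Y62.415
G1 X203.691 Y209.812
M5
G0 X154.526 Y218.989
M3 S238
G1 X203.473 Y218.989 F2079
G1 X203.473 Y161.458
G1 X154.526 Y161.458
G1 X154.526 Y218.989
M5
G0 X25.743 Y113.466
M3 S238
G1 X115.135 Y180.736 F2079
G1 X71.545 Y149.879
G1 X122.391 Y121.872
M5
G0 X17.965 Y125.258
M3 S238
G1 X144.994 Y125.258 F2079
G1 X144.994 Y61.642
G1 X17.965 Y61.642
G1 X17.965 Y125.258
M5

1 u = 1 mm; y_m = 228.546 − y.

[1] `<polygon>` closed polygon, #ff8800→engrave S238 F2079: (142.351,104.231) → (99.699,207.518) → (77.396,141.066) → (233.337,219.596) → (263.506,131.301) → (142.351,104.231) (closed)

[2] `<polygon>` closed polygon, #ff8800→engrave S238 F2079: (203.691,209.812) → (257.957,205.484) → (273.740,48.108) → (148.119,96.946) → (11.672,127.720) → (153.835,62.415) → (203.691,209.812) (closed)

[3] `<polygon>` rectangle, #ff8800→engrave S238 F2079: (154.526,218.989) → (203.473,218.989) → (203.473,161.458) → (154.526,161.458) → (154.526,218.989) (closed)

[4] `<path>` open polyline, #ff8800→engrave S238 F2079: (25.743,113.466) → (115.135,180.736) → (71.545,149.879) → (122.391,121.872)

[5] `<rect>` rectangle, #ff8800→engrave S238 F2079: (17.965,125.258) → (144.994,125.258) → (144.994,61.642) → (17.965,61.642) → (17.965,125.258) (closed)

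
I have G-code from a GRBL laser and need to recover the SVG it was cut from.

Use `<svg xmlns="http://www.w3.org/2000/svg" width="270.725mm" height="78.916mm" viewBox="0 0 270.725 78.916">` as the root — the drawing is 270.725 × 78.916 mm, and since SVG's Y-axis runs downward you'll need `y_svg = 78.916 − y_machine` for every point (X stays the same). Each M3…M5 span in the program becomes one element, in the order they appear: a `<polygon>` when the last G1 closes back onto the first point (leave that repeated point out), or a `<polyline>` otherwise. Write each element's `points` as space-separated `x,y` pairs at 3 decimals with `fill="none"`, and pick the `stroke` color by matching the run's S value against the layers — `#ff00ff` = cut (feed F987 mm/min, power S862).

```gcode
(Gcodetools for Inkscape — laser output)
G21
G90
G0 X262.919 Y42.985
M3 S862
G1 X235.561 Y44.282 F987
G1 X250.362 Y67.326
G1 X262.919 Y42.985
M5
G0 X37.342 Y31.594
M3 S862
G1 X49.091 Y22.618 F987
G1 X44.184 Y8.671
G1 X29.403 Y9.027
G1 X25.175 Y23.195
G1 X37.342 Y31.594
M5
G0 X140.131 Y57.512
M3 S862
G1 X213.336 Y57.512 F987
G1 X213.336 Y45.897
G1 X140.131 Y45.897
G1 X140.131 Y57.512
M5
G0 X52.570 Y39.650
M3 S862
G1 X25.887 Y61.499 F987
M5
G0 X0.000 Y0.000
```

Each laser-on run becomes one SVG element. Flip Y back into SVG space with y_svg = 78.916 − y_machine. Every run uses S862, so all elements get stroke `#ff00ff` (cut).

Run 1: The run returns to its start, so emit a `<polygon>` with points (Y-flipped): 262.919,35.931 235.561,34.634 250.362,11.590.

Run 2: The run returns to its start, so emit a `<polygon>` with points (Y-flipped): 37.342,47.322 49.091,56.298 44.184,70.245 29.403,69.889 25.175,55.721.

Run 3: The run returns to its start, so emit a `<polygon>` with points (Y-flipped): 140.131,21.404 213.336,21.404 213.336,33.019 140.131,33.019.

Run 4: The run is open, so emit a `<polyline>` with points (Y-flipped): 52.570,39.266 25.887,17.417.

<svg xmlns="http://www.w3.org/2000/svg" width="270.725mm" height="78.916mm" viewBox="0 0 270.725 78.916">
  <polygon points="262.919,35.931 235.561,34.634 250.362,11.590" fill="none" stroke="#ff00ff"/>
  <polygon points="37.342,47.322 49.091,56.298 44.184,70.245 29.403,69.889 25.175,55.721" fill="none" stroke="#ff00ff"/>
  <polygon points="140.131,21.404 213.336,21.404 213.336,33.019 140.131,33.019" fill="none" stroke="#ff00ff"/>
  <polyline points="52.570,39.266 25.887,17.417" fill="none" stroke="#ff00ff"/>
</svg>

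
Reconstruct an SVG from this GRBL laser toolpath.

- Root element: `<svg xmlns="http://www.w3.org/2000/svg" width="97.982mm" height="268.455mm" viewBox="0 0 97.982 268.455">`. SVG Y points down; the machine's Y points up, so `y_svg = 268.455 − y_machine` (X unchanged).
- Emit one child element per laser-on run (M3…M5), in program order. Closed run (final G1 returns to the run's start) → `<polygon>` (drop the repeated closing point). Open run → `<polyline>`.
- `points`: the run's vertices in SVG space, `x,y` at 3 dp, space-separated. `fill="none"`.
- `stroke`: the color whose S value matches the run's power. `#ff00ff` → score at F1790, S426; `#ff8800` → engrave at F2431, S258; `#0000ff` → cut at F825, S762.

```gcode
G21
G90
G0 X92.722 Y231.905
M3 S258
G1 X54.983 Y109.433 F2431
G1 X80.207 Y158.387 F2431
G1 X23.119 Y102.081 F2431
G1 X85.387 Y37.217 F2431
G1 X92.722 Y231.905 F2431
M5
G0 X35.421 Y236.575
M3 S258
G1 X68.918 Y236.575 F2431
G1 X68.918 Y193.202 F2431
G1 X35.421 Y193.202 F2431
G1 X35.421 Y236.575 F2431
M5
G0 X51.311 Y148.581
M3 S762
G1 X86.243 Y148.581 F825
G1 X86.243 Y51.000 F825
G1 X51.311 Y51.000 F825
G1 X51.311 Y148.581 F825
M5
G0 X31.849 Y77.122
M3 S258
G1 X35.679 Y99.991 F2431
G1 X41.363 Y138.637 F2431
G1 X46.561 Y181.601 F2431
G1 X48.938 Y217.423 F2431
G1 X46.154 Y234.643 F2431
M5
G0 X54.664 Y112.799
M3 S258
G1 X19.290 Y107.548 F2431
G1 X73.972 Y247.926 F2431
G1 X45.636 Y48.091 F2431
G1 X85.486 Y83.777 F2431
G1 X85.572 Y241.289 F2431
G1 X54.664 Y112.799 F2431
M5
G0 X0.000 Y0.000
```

Machine Y-up, SVG Y-down with viewBox height 268.455, so y_svg = 268.455 − y_machine; X carries over.

Run 1: the run's S258 means `#ff8800` (engrave). The run returns to its start, so emit a `<polygon>` with points (Y-flipped): 92.722,36.550 54.983,159.022 80.207,110.068 23.119,166.374 85.387,231.238.

Run 2: S258 ⇒ engrave layer `#ff8800`. The run returns to its start, so emit a `<polygon>` with points (Y-flipped): 35.421,31.880 68.918,31.880 68.918,75.253 35.421,75.253.

Run 3: the run's S762 means `#0000ff` (cut). The run returns to its start, so emit a `<polygon>` with points (Y-flipped): 51.311,119.874 86.243,119.874 86.243,217.455 51.311,217.455.

Run 4: S258 ⇒ engrave layer `#ff8800`. The run is open, so emit a `<polyline>` with points (Y-flipped): 31.849,191.333 35.679,168.464 41.363,129.818 46.561,86.854 48.938,51.032 46.154,33.812.

Run 5: the run's S258 means `#ff8800` (engrave). The run returns to its start, so emit a `<polygon>` with points (Y-flipped): 54.664,155.656 19.290,160.907 73.972,20.529 45.636,220.364 85.486,184.678 85.572,27.166.

<svg xmlns="http://www.w3.org/2000/svg" width="97.982mm" height="268.455mm" viewBox="0 0 97.982 268.455">
  <polygon points="92.722,36.550 54.983,159.022 80.207,110.068 23.119,166.374 85.387,231.238" fill="none" stroke="#ff8800"/>
  <polygon points="35.421,31.880 68.918,31.880 68.918,75.253 35.421,75.253" fill="none" stroke="#ff8800"/>
  <polygon points="51.311,119.874 86.243,119.874 86.243,217.455 51.311,217.455" fill="none" stroke="#0000ff"/>
  <polyline points="31.849,191.333 35.679,168.464 41.363,129.818 46.561,86.854 48.938,51.032 46.154,33.812" fill="none" stroke="#ff8800"/>
  <polygon points="54.664,155.656 19.290,160.907 73.972,20.529 45.636,220.364 85.486,184.678 85.572,27.166" fill="none" stroke="#ff8800"/>
</svg>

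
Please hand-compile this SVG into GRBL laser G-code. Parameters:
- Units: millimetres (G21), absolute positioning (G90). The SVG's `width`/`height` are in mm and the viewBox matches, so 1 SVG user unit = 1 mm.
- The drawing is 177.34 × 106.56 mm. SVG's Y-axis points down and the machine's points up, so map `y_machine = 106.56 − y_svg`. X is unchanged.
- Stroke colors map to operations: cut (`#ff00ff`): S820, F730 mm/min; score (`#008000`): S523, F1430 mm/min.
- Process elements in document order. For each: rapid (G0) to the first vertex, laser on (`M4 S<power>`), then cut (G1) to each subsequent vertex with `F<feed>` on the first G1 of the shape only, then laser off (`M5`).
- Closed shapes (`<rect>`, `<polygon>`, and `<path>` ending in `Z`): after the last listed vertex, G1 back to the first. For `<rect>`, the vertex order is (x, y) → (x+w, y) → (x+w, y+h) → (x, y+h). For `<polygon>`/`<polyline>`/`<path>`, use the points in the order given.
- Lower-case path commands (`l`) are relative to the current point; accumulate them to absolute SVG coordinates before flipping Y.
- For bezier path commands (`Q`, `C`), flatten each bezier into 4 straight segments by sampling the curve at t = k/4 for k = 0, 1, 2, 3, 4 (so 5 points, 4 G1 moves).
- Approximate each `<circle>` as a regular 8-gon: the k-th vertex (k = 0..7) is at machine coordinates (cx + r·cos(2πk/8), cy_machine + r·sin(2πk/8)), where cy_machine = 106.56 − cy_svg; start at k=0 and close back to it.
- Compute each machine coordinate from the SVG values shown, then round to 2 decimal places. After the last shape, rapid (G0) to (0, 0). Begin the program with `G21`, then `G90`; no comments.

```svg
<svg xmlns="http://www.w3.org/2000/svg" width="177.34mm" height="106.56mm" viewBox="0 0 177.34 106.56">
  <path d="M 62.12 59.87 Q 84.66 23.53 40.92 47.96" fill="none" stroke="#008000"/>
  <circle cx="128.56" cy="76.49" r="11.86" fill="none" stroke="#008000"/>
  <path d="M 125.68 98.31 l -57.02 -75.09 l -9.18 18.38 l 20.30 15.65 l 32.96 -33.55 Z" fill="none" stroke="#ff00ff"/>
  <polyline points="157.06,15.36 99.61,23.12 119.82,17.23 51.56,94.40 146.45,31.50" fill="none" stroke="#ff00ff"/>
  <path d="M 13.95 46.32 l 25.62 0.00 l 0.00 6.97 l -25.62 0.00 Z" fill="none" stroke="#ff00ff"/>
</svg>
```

1 u = 1 mm; y_m = 106.56 − y.

[1] `<path>` quadratic bezier, #008000→score S523 F1430: (62.12,46.69) → (69.25,61.06) → (68.09,67.84) → (58.65,67.02) → (40.92,58.60)

[2] `<circle>` circle, #008000→score S523 F1430: (140.42,30.07) → (136.95,38.46) → (128.56,41.93) → (120.17,38.46) → (116.70,30.07) → (120.17,21.68) → (128.56,18.21) → (136.95,21.68) → (140.42,30.07) (closed)

[3] `<path>` closed polygon, #ff00ff→cut S820 F730: (125.68,8.25) → (68.66,83.34) → (59.48,64.96) → (79.78,49.31) → (112.74,82.86) → (125.68,8.25) (closed)

[4] `<polyline>` open polyline, #ff00ff→cut S820 F730: (157.06,91.20) → (99.61,83.44) → (119.82,89.33) → (51.56,12.16) → (146.45,75.06)

[5] `<path>` rectangle, #ff00ff→cut S820 F730: (13.95,60.24) → (39.57,60.24) → (39.57,53.27) → (13.95,53.27) → (13.95,60.24) (closed)

G21
G90
G0 X62.12 Y46.69
M4 S523
G1 X69.25 Y61.06 F1430
G1 X68.09 Y67.84
G1 X58.65 Y67.02
G1 X40.92 Y58.60
M5
G0 X140.42 Y30.07
M4 S523
G1 X136.95 Y38.46 F1430
G1 X128.56 Y41.93
G1 X120.17 Y38.46
G1 X116.70 Y30.07
G1 X120.17 Y21.68
G1 X128.56 Y18.21
G1 X136.95 Y21.68
G1 X140.42 Y30.07
M5
G0 X125.68 Y8.25
M4 S820
G1 X68.66 Y83.34 F730
G1 X59.48 Y64.96
G1 X79.78 Y49.31
G1 X112.74 Y82.86
G1 X125.68 Y8.25
M5
G0 X157.06 Y91.20
M4 S820
G1 X99.61 Y83.44 F730
G1 X119.82 Y89.33
G1 X51.56 Y12.16
G1 X146.45 Y75.06
M5
G0 X13.95 Y60.24
M4 S820
G1 X39.57 Y60.24 F730
G1 X39.57 Y53.27
G1 X13.95 Y53.27
G1 X13.95 Y60.24
M5
G0 X0.00 Y0.00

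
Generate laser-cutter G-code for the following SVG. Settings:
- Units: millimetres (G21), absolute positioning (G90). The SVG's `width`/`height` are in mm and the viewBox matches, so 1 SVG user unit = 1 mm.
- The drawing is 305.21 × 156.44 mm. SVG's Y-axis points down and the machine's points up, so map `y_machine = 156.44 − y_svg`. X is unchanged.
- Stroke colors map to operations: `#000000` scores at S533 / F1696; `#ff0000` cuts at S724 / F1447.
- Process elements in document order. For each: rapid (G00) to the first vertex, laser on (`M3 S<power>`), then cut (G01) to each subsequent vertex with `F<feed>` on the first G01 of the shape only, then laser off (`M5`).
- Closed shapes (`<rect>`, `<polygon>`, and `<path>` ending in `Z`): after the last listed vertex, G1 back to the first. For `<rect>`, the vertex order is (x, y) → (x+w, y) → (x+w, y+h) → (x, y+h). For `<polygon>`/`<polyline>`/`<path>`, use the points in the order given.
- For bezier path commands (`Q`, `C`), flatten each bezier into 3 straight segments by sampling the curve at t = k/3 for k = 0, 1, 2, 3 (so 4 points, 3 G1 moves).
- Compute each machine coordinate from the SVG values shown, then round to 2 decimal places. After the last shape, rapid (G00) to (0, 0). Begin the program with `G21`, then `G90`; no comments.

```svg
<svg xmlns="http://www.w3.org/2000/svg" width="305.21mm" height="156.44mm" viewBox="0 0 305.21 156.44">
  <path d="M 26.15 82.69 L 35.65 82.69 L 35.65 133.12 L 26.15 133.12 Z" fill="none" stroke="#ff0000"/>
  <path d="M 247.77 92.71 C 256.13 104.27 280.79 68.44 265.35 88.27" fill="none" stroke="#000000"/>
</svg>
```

viewBox `0 0 305.21 156.44` with mm width/height → 1 unit = 1 mm. Flip: y_m = 156.44 − y_svg.

**Shape 1** — `<path>` rectangle, stroke `#ff0000` → cut (S724, F1447). Machine vertices: (26.15,73.75) → (35.65,73.75) → (35.65,23.32) → (26.15,23.32) → (26.15,73.75). Closed: final G1 returns to the first vertex.

**Shape 2** — `<path>` cubic bezier, stroke `#000000` → score (S533, F1696). Control points (SVG): P0=(247.77,92.71), P1=(256.13,104.27), P2=(280.79,68.44), P3=(265.35,88.27); sampled at t=k/3. Machine vertices: (247.77,63.73) → (259.47,64.15) → (269.51,73.26) → (265.35,68.17). Open path.

G21
G90
G00 X26.15 Y73.75
M3 S724
G01 X35.65 Y73.75 F1447
G01 X35.65 Y23.32
G01 X26.15 Y23.32
G01 X26.15 Y73.75
M5
G00 X247.77 Y63.73
M3 S533
G01 X259.47 Y64.15 F1696
G01 X269.51 Y73.26
G01 X265.35 Y68.17
M5
G00 X0.00 Y0.00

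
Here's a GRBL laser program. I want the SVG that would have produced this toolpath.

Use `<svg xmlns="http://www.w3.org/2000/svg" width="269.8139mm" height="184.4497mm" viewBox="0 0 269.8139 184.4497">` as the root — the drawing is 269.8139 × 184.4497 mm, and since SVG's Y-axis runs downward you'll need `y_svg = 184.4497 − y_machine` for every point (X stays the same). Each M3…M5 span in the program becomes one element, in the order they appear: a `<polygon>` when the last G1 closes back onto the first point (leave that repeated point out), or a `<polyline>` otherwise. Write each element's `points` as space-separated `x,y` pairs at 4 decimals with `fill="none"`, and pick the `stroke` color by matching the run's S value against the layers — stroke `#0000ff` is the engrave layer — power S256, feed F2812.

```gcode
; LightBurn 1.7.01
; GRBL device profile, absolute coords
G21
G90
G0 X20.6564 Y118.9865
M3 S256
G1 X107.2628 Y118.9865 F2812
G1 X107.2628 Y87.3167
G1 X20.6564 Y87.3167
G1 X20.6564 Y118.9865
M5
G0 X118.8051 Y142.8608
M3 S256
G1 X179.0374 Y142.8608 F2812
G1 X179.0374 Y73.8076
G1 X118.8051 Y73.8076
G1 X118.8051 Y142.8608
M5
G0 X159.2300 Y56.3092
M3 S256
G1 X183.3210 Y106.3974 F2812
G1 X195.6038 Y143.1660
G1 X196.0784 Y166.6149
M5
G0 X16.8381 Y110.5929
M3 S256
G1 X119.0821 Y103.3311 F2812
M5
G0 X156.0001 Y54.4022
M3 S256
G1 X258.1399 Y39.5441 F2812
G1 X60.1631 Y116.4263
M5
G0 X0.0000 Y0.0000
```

<svg xmlns="http://www.w3.org/2000/svg" width="269.8139mm" height="184.4497mm" viewBox="0 0 269.8139 184.4497">
  <polygon points="20.6564,65.4632 107.2628,65.4632 107.2628,97.1330 20.6564,97.1330" fill="none" stroke="#0000ff"/>
  <polygon points="118.8051,41.5889 179.0374,41.5889 179.0374,110.6421 118.8051,110.6421" fill="none" stroke="#0000ff"/>
  <polyline points="159.2300,128.1405 183.3210,78.0523 195.6038,41.2837 196.0784,17.8348" fill="none" stroke="#0000ff"/>
  <polyline points="16.8381,73.8568 119.0821,81.1186" fill="none" stroke="#0000ff"/>
  <polyline points="156.0001,130.0475 258.1399,144.9056 60.1631,68.0234" fill="none" stroke="#0000ff"/>
</svg>

Each laser-on run becomes one SVG element. Flip Y back into SVG space with y_svg = 184.4497 − y_machine. Every run uses S256, so all elements get stroke `#0000ff` (engrave).

Run 1: The run returns to its start, so emit a `<polygon>` with points (Y-flipped): 20.6564,65.4632 107.2628,65.4632 107.2628,97.1330 20.6564,97.1330.

Run 2: The run returns to its start, so emit a `<polygon>` with points (Y-flipped): 118.8051,41.5889 179.0374,41.5889 179.0374,110.6421 118.8051,110.6421.

Run 3: The run is open, so emit a `<polyline>` with points (Y-flipped): 159.2300,128.1405 183.3210,78.0523 195.6038,41.2837 196.0784,17.8348.

Run 4: The run is open, so emit a `<polyline>` with points (Y-flipped): 16.8381,73.8568 119.0821,81.1186.

Run 5: The run is open, so emit a `<polyline>` with points (Y-flipped): 156.0001,130.0475 258.1399,144.9056 60.1631,68.0234.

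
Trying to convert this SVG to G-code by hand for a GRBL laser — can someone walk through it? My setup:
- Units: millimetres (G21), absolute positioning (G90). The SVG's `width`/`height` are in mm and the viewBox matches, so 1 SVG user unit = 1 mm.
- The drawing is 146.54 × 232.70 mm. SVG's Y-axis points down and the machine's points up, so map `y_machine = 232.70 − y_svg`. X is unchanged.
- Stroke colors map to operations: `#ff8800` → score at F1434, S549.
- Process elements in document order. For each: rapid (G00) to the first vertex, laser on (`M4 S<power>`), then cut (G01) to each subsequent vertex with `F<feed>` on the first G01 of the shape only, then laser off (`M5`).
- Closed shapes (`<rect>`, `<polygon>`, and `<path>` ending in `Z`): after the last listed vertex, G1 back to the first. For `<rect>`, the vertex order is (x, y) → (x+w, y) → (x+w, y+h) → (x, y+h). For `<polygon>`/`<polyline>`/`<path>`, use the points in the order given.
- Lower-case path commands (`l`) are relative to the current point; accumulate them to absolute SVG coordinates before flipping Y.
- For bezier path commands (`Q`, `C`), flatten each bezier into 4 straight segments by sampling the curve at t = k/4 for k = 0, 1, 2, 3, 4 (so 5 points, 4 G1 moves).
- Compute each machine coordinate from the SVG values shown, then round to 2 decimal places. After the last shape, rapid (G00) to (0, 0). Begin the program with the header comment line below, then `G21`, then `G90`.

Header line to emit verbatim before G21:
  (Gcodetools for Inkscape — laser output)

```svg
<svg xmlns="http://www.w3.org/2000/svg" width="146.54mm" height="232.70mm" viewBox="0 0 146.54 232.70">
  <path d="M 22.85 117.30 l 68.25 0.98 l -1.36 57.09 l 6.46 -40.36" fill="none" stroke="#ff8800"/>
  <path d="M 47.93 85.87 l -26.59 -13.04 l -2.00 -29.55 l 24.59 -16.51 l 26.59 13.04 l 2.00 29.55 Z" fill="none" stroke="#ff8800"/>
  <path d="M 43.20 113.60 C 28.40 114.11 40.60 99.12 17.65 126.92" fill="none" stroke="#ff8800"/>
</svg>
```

1 u = 1 mm; y_m = 232.70 − y.

[1] `<path>` open polyline, #ff8800→score S549 F1434: (22.85,115.40) → (91.10,114.42) → (89.74,57.33) → (96.20,97.69)

[2] `<path>` regular polygon, #ff8800→score S549 F1434: (47.93,146.83) → (21.34,159.87) → (19.34,189.42) → (43.93,205.93) → (70.52,192.89) → (72.52,163.34) → (47.93,146.83) (closed)

[3] `<path>` cubic bezier, #ff8800→score S549 F1434: (43.20,119.10) → (36.19,120.71) → (33.48,122.67) → (29.24,119.52) → (17.65,105.78)

(Gcodetools for Inkscape — laser output)
G21
G90
G00 X22.85 Y115.40
M4 S549
G01 X91.10 Y114.42 F1434
G01 X89.74 Y57.33
G01 X96.20 Y97.69
M5
G00 X47.93 Y146.83
M4 S549
G01 X21.34 Y159.87 F1434
G01 X19.34 Y189.42
G01 X43.93 Y205.93
G01 X70.52 Y192.89
G01 X72.52 Y163.34
G01 X47.93 Y146.83
M5
G00 X43.20 Y119.10
M4 S549
G01 X36.19 Y120.71 F1434
G01 X33.48 Y122.67
G01 X29.24 Y119.52
G01 X17.65 Y105.78
M5
G00 X0.00 Y0.00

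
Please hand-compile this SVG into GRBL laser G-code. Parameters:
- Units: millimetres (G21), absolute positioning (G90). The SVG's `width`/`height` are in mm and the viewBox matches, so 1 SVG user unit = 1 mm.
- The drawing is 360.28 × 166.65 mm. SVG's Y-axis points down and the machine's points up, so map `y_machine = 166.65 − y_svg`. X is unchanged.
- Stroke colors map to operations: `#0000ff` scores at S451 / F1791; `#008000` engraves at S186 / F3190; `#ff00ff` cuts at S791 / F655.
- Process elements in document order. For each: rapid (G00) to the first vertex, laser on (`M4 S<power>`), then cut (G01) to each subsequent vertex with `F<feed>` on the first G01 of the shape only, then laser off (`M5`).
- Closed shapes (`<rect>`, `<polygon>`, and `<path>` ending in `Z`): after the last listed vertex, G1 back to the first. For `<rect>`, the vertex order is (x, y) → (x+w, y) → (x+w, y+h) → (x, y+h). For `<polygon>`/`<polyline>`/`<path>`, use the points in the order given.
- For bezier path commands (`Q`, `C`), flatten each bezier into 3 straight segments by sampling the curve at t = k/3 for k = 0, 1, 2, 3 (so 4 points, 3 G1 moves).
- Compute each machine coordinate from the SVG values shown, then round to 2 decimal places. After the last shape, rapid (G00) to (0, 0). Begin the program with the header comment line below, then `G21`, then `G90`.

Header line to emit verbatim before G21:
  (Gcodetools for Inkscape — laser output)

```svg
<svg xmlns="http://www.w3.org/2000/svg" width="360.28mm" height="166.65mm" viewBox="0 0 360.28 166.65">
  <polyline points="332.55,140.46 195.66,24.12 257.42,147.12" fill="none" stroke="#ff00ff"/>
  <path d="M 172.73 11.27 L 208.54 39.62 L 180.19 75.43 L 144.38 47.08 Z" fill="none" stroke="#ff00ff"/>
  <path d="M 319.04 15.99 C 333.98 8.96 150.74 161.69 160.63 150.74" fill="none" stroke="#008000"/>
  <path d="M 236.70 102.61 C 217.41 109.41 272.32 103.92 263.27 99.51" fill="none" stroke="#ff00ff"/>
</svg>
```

(Gcodetools for Inkscape — laser output)
G21
G90
G00 X332.55 Y26.19
M4 S791
G01 X195.66 Y142.53 F655
G01 X257.42 Y19.53
M5
G00 X172.73 Y155.38
M4 S791
G01 X208.54 Y127.03 F655
G01 X180.19 Y91.22
G01 X144.38 Y119.57
G01 X172.73 Y155.38
M5
G00 X319.04 Y150.66
M4 S186
G01 X282.41 Y116.42 F3190
G01 X200.62 Y47.54
G01 X160.63 Y15.91
M5
G00 X236.70 Y64.04
M4 S791
G01 X237.03 Y60.84 F655
G01 X256.12 Y62.87
G01 X263.27 Y67.14
M5
G00 X0.00 Y0.00

Since the viewBox matches the mm dimensions, user units are millimetres directly. The only transform is the Y-flip y_m = 166.65 − y_svg.

Shape 1 is a open polyline drawn with `<polyline>`. Its stroke #ff00ff means cut at S791, F655. After flipping Y the toolpath is (332.55,26.19) → (195.66,142.53) → (257.42,19.53).

Shape 2 is a regular polygon drawn with `<path>`. Its stroke #ff00ff means cut at S791, F655. After flipping Y the toolpath is (172.73,155.38) → (208.54,127.03) → (180.19,91.22) → (144.38,119.57) → (172.73,155.38), returning to the start.

Shape 3 is a cubic bezier drawn with `<path>`. Its stroke #008000 means engrave at S186, F3190. After flipping Y the toolpath is (319.04,150.66) → (282.41,116.42) → (200.62,47.54) → (160.63,15.91).

Shape 4 is a cubic bezier drawn with `<path>`. Its stroke #ff00ff means cut at S791, F655. After flipping Y the toolpath is (236.70,64.04) → (237.03,60.84) → (256.12,62.87) → (263.27,67.14).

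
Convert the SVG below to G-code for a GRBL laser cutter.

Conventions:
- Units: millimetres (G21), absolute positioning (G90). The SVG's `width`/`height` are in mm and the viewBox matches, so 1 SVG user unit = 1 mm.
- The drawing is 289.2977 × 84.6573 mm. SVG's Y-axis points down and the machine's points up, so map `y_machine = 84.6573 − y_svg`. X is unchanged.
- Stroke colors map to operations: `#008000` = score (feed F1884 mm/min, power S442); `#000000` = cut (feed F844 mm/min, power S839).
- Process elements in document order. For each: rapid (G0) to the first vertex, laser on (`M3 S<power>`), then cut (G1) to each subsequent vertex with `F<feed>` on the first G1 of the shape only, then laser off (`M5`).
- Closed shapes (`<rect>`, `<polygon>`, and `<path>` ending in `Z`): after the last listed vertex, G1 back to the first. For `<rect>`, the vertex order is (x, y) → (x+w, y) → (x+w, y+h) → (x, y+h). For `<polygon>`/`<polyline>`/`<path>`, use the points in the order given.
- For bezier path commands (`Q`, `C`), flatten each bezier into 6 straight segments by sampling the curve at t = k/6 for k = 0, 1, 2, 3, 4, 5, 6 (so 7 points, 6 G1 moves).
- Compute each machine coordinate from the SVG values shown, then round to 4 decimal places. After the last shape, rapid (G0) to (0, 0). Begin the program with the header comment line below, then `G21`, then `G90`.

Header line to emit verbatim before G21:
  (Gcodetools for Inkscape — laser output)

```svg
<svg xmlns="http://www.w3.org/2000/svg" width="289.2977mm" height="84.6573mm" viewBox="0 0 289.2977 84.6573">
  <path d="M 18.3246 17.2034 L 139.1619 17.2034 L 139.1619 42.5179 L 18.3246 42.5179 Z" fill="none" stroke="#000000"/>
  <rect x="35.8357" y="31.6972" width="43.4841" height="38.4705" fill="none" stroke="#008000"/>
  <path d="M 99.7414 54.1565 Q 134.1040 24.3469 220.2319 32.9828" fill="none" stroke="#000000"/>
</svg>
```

1 u = 1 mm; y_m = 84.6573 − y.

[1] `<path>` rectangle, #000000→cut S839 F844: (18.3246,67.4539) → (139.1619,67.4539) → (139.1619,42.1394) → (18.3246,42.1394) → (18.3246,67.4539) (closed)

[2] `<rect>` rectangle, #008000→score S442 F1884: (35.8357,52.9601) → (79.3198,52.9601) → (79.3198,14.4896) → (35.8357,14.4896) → (35.8357,52.9601) (closed)

[3] `<path>` quadratic bezier, #000000→cut S839 F844: (99.7414,30.5008) → (112.6335,39.3694) → (128.4015,46.1021) → (147.0453,50.6990) → (168.5650,53.1600) → (192.9605,53.4852) → (220.2319,51.6745)

(Gcodetools for Inkscape — laser output)
G21
G90
G0 X18.3246 Y67.4539
M3 S839
G1 X139.1619 Y67.4539 F844
G1 X139.1619 Y42.1394
G1 X18.3246 Y42.1394
G1 X18.3246 Y67.4539
M5
G0 X35.8357 Y52.9601
M3 S442
G1 X79.3198 Y52.9601 F1884
G1 X79.3198 Y14.4896
G1 X35.8357 Y14.4896
G1 X35.8357 Y52.9601
M5
G0 X99.7414 Y30.5008
M3 S839
G1 X112.6335 Y39.3694 F844
G1 X128.4015 Y46.1021
G1 X147.0453 Y50.6990
G1 X168.5650 Y53.1600
G1 X192.9605 Y53.4852
G1 X220.2319 Y51.6745
M5
G0 X0.0000 Y0.0000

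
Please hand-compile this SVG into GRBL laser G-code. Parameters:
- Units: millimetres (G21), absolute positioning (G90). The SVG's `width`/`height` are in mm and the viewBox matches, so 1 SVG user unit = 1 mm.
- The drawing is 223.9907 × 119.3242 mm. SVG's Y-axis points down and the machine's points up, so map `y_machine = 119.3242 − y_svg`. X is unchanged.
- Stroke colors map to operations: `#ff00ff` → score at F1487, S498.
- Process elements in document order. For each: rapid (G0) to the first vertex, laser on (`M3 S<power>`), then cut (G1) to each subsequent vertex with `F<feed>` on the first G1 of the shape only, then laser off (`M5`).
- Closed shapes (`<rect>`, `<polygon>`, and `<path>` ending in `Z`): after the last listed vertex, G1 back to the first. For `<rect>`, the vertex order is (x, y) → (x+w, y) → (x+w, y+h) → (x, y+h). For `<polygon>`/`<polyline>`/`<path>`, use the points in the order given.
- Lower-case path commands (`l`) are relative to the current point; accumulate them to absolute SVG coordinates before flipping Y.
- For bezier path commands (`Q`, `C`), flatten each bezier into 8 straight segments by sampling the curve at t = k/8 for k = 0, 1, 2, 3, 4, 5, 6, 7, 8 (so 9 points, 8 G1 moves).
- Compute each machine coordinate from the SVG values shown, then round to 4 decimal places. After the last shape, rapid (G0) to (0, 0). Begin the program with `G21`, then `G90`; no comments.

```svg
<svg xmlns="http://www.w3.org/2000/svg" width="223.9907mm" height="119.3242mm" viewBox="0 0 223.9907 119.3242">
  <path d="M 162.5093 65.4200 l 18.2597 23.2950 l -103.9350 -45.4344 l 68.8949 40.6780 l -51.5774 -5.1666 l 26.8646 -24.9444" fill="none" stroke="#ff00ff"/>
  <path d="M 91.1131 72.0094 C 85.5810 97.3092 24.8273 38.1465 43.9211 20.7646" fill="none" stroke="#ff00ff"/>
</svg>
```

G21
G90
G0 X162.5093 Y53.9042
M3 S498
G1 X180.7690 Y30.6092 F1487
G1 X76.8340 Y76.0436
G1 X145.7289 Y35.3656
G1 X94.1515 Y40.5322
G1 X121.0161 Y65.4766
M5
G0 X91.1131 Y47.3148
M3 S498
G1 X86.7139 Y41.5400 F1487
G1 X78.7204 Y42.2041
G1 X68.7157 Y47.8278
G1 X58.2824 Y56.9316
G1 X49.0035 Y68.0360
G1 X42.4617 Y79.6618
G1 X40.2400 Y90.3295
G1 X43.9211 Y98.5596
M5
G0 X0.0000 Y0.0000

Since the viewBox matches the mm dimensions, user units are millimetres directly. The only transform is the Y-flip y_m = 119.3242 − y_svg.

Shape 1 is a open polyline drawn with `<path>`. Its stroke #ff00ff means score at S498, F1487. After flipping Y the toolpath is (162.5093,53.9042) → (180.7690,30.6092) → (76.8340,76.0436) → (145.7289,35.3656) → (94.1515,40.5322) → (121.0161,65.4766).

Shape 2 is a cubic bezier drawn with `<path>`. Its stroke #ff00ff means score at S498, F1487. After flipping Y the toolpath is (91.1131,47.3148) → (86.7139,41.5400) → (78.7204,42.2041) → (68.7157,47.8278) → (58.2824,56.9316) → (49.0035,68.0360) → (42.4617,79.6618) → (40.2400,90.3295) → (43.9211,98.5596).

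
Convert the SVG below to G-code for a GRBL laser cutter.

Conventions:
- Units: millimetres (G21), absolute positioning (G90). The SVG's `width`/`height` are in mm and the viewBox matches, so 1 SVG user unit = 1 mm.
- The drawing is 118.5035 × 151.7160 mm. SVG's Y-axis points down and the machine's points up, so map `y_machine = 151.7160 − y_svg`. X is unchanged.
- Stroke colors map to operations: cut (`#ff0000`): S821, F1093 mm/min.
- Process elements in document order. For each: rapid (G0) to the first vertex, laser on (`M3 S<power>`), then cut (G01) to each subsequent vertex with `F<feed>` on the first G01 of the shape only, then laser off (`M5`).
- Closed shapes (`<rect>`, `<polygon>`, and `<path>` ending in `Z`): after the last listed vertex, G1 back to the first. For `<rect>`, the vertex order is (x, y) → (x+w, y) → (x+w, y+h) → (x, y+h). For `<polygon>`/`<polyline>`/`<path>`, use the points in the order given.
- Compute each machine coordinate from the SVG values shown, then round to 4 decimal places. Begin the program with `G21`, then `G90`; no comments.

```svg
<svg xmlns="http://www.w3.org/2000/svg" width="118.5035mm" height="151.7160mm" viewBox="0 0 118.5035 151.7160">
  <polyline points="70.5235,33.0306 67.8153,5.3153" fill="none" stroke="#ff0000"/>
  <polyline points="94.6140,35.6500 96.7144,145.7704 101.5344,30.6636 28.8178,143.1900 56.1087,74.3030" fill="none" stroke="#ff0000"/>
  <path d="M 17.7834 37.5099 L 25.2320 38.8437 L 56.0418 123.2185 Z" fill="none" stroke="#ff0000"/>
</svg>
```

G21
G90
G0 X70.5235 Y118.6854
M3 S821
G01 X67.8153 Y146.4007 F1093
M5
G0 X94.6140 Y116.0660
M3 S821
G01 X96.7144 Y5.9456 F1093
G01 X101.5344 Y121.0524
G01 X28.8178 Y8.5260
G01 X56.1087 Y77.4130
M5
G0 X17.7834 Y114.2061
M3 S821
G01 X25.2320 Y112.8723 F1093
G01 X56.0418 Y28.4975
G01 X17.7834 Y114.2061
M5

Since the viewBox matches the mm dimensions, user units are millimetres directly. The only transform is the Y-flip y_m = 151.7160 − y_svg.

Shape 1 is a line segment drawn with `<polyline>`. Its stroke #ff0000 means cut at S821, F1093. After flipping Y the toolpath is (70.5235,118.6854) → (67.8153,146.4007).

Shape 2 is a open polyline drawn with `<polyline>`. Its stroke #ff0000 means cut at S821, F1093. After flipping Y the toolpath is (94.6140,116.0660) → (96.7144,5.9456) → (101.5344,121.0524) → (28.8178,8.5260) → (56.1087,77.4130).

Shape 3 is a closed polygon drawn with `<path>`. Its stroke #ff0000 means cut at S821, F1093. After flipping Y the toolpath is (17.7834,114.2061) → (25.2320,112.8723) → (56.0418,28.4975) → (17.7834,114.2061), returning to the start.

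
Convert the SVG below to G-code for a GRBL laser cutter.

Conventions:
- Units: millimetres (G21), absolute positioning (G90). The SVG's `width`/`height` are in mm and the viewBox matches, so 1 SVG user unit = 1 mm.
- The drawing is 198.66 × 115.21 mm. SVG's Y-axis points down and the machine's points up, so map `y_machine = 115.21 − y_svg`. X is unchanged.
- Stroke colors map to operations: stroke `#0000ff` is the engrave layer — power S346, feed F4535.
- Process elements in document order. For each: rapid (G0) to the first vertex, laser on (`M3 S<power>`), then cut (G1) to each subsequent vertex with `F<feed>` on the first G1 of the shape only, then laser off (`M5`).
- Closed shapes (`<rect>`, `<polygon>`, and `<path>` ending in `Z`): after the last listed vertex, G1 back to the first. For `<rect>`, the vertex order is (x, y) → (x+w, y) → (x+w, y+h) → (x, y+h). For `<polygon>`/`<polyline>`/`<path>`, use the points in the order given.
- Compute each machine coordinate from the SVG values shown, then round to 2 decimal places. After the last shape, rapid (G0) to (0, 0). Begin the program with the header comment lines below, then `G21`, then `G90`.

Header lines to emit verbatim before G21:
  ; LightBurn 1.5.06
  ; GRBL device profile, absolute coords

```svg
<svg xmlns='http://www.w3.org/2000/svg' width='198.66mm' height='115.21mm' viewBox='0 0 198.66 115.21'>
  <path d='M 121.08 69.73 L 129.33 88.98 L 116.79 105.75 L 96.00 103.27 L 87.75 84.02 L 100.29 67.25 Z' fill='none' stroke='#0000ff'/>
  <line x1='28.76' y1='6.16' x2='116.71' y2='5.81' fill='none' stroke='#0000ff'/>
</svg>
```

; LightBurn 1.5.06
; GRBL device profile, absolute coords
G21
G90
G0 X121.08 Y45.48
M3 S346
G1 X129.33 Y26.23 F4535
G1 X116.79 Y9.46
G1 X96.00 Y11.94
G1 X87.75 Y31.19
G1 X100.29 Y47.96
G1 X121.08 Y45.48
M5
G0 X28.76 Y109.05
M3 S346
G1 X116.71 Y109.40 F4535
M5
G0 X0.00 Y0.00

viewBox `0 0 198.66 115.21` with mm width/height → 1 unit = 1 mm. Flip: y_m = 115.21 − y_svg.

**Shape 1** — `<path>` regular polygon, stroke `#0000ff` → engrave (S346, F4535). Machine vertices: (121.08,45.48) → (129.33,26.23) → (116.79,9.46) → (96.00,11.94) → (87.75,31.19) → (100.29,47.96) → (121.08,45.48). Closed: final G1 returns to the first vertex.

**Shape 2** — `<line>` line segment, stroke `#0000ff` → engrave (S346, F4535). Machine vertices: (28.76,109.05) → (116.71,109.40). Open path.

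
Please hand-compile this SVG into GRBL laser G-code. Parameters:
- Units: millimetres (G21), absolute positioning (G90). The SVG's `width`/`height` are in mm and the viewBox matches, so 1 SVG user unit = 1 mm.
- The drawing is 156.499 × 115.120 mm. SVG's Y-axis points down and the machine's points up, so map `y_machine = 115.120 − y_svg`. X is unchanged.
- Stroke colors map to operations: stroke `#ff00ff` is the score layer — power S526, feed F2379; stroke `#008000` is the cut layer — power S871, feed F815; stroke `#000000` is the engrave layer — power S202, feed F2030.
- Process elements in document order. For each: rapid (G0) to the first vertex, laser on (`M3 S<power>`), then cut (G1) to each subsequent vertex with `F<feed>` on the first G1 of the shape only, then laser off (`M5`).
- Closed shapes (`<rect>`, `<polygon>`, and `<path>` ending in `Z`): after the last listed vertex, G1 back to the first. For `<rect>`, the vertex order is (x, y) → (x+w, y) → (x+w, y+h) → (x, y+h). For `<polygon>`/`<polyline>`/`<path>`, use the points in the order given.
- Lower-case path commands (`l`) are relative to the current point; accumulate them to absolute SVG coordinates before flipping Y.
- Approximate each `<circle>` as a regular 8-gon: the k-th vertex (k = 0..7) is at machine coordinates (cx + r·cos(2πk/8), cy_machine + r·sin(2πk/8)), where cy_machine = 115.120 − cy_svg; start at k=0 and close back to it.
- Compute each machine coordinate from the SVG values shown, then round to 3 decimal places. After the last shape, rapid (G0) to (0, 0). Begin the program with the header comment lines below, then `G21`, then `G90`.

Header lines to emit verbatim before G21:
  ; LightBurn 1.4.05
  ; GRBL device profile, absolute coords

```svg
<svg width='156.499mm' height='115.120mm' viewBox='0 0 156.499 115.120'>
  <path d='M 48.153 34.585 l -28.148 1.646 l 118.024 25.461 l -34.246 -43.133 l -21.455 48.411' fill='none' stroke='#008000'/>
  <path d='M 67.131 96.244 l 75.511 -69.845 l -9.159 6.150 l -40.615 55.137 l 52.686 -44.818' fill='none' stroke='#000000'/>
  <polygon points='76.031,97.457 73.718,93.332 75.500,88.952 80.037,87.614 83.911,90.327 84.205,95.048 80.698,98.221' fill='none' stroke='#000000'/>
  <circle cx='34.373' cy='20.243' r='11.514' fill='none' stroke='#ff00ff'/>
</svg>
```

; LightBurn 1.4.05
; GRBL device profile, absolute coords
G21
G90
G0 X48.153 Y80.535
M3 S871
G1 X20.005 Y78.889 F815
G1 X138.029 Y53.428
G1 X103.783 Y96.561
G1 X82.328 Y48.150
M5
G0 X67.131 Y18.876
M3 S202
G1 X142.642 Y88.721 F2030
G1 X133.483 Y82.571
G1 X92.868 Y27.434
G1 X145.554 Y72.252
M5
G0 X76.031 Y17.663
M3 S202
G1 X73.718 Y21.788 F2030
G1 X75.500 Y26.168
G1 X80.037 Y27.506
G1 X83.911 Y24.793
G1 X84.205 Y20.072
G1 X80.698 Y16.899
G1 X76.031 Y17.663
M5
G0 X45.887 Y94.877
M3 S526
G1 X42.515 Y103.019 F2379
G1 X34.373 Y106.391
G1 X26.231 Y103.019
G1 X22.859 Y94.877
G1 X26.231 Y86.735
G1 X34.373 Y83.363
G1 X42.515 Y86.735
G1 X45.887 Y94.877
M5
G0 X0.000 Y0.000

viewBox `0 0 156.499 115.120` with mm width/height → 1 unit = 1 mm. Flip: y_m = 115.120 − y_svg.

**Shape 1** — `<path>` open polyline, stroke `#008000` → cut (S871, F815). Machine vertices: (48.153,80.535) → (20.005,78.889) → (138.029,53.428) → (103.783,96.561) → (82.328,48.150). Open path.

**Shape 2** — `<path>` open polyline, stroke `#000000` → engrave (S202, F2030). Machine vertices: (67.131,18.876) → (142.642,88.721) → (133.483,82.571) → (92.868,27.434) → (145.554,72.252). Open path.

**Shape 3** — `<polygon>` regular polygon, stroke `#000000` → engrave (S202, F2030). Machine vertices: (76.031,17.663) → (73.718,21.788) → (75.500,26.168) → (80.037,27.506) → (83.911,24.793) → (84.205,20.072) → (80.698,16.899) → (76.031,17.663). Closed: final G1 returns to the first vertex.

**Shape 4** — `<circle>` circle, stroke `#ff00ff` → score (S526, F2379). Machine vertices: (45.887,94.877) → (42.515,103.019) → (34.373,106.391) → (26.231,103.019) → (22.859,94.877) → (26.231,86.735) → (34.373,83.363) → (42.515,86.735) → (45.887,94.877). Closed: final G1 returns to the first vertex.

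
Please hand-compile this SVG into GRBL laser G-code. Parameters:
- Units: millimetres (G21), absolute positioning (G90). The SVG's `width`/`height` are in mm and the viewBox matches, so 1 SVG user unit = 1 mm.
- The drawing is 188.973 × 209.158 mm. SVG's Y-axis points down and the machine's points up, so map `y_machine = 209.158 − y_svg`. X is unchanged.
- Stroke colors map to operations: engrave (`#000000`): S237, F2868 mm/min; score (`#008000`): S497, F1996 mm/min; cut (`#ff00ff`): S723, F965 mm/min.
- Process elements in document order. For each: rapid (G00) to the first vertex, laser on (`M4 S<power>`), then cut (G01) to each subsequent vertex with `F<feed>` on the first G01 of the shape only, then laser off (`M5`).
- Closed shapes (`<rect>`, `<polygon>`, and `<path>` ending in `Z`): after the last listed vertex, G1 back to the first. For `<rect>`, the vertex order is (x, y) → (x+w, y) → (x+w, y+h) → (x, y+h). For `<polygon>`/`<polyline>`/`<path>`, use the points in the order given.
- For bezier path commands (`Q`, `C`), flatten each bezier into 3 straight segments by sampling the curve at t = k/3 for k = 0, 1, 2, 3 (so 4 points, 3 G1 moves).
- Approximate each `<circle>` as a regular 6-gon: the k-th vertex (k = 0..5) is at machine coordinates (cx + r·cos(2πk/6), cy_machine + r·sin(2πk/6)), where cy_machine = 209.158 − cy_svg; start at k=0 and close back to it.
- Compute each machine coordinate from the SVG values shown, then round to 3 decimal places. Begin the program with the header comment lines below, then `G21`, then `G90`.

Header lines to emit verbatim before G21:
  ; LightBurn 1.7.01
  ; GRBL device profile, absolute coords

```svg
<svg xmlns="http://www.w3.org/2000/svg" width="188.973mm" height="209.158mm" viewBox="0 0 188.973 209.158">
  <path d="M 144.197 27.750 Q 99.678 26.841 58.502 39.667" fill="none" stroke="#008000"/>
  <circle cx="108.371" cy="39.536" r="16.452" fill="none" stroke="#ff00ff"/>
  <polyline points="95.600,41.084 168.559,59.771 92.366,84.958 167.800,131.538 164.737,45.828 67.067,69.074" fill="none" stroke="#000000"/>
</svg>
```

viewBox `0 0 188.973 209.158` with mm width/height → 1 unit = 1 mm. Flip: y_m = 209.158 − y_svg.

**Shape 1** — `<path>` quadratic bezier, stroke `#008000` → score (S497, F1996). Control points (SVG): P0=(144.197,27.750), P1=(99.678,26.841), P2=(58.502,39.667); sampled at t=k/3. Machine vertices: (144.197,181.408) → (114.889,180.488) → (86.324,176.516) → (58.502,169.491). Open path.

**Shape 2** — `<circle>` circle, stroke `#ff00ff` → cut (S723, F965). Machine vertices: (124.823,169.622) → (116.597,183.870) → (100.145,183.870) → (91.919,169.622) → (100.145,155.374) → (116.597,155.374) → (124.823,169.622). Closed: final G1 returns to the first vertex.

**Shape 3** — `<polyline>` open polyline, stroke `#000000` → engrave (S237, F2868). Machine vertices: (95.600,168.074) → (168.559,149.387) → (92.366,124.200) → (167.800,77.620) → (164.737,163.330) → (67.067,140.084). Open path.

; LightBurn 1.7.01
; GRBL device profile, absolute coords
G21
G90
G00 X144.197 Y181.408
M4 S497
G01 X114.889 Y180.488 F1996
G01 X86.324 Y176.516
G01 X58.502 Y169.491
M5
G00 X124.823 Y169.622
M4 S723
G01 X116.597 Y183.870 F965
G01 X100.145 Y183.870
G01 X91.919 Y169.622
G01 X100.145 Y155.374
G01 X116.597 Y155.374
G01 X124.823 Y169.622
M5
G00 X95.600 Y168.074
M4 S237
G01 X168.559 Y149.387 F2868
G01 X92.366 Y124.200
G01 X167.800 Y77.620
G01 X164.737 Y163.330
G01 X67.067 Y140.084
M5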